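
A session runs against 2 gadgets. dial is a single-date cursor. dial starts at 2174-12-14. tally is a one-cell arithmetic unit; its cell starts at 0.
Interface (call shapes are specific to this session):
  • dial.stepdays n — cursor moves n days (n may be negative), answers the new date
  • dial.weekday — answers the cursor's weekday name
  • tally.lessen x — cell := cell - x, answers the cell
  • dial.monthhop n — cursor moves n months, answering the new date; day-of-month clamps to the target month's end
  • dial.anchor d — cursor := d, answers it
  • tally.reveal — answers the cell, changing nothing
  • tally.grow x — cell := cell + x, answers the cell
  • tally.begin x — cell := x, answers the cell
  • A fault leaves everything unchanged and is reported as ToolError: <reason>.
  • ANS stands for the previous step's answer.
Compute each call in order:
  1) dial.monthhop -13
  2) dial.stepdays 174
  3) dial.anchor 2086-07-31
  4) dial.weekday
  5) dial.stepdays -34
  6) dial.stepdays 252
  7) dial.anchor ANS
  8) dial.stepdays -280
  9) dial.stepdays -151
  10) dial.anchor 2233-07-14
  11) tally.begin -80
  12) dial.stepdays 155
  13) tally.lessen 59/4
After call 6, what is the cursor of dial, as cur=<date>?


Answer: cur=2087-03-06

Derivation:
Step: dial.monthhop[n=-13]
Result: 2173-11-14
Step: dial.stepdays[n=174]
Result: 2174-05-07
Step: dial.anchor[d=2086-07-31]
Result: 2086-07-31
Step: dial.weekday[]
Result: Wednesday
Step: dial.stepdays[n=-34]
Result: 2086-06-27
Step: dial.stepdays[n=252]
Result: 2087-03-06
Step: dial.anchor[d=ANS]
Result: 2087-03-06
Step: dial.stepdays[n=-280]
Result: 2086-05-30
Step: dial.stepdays[n=-151]
Result: 2085-12-30
Step: dial.anchor[d=2233-07-14]
Result: 2233-07-14
Step: tally.begin[x=-80]
Result: -80
Step: dial.stepdays[n=155]
Result: 2233-12-16
Step: tally.lessen[x=59/4]
Result: -379/4


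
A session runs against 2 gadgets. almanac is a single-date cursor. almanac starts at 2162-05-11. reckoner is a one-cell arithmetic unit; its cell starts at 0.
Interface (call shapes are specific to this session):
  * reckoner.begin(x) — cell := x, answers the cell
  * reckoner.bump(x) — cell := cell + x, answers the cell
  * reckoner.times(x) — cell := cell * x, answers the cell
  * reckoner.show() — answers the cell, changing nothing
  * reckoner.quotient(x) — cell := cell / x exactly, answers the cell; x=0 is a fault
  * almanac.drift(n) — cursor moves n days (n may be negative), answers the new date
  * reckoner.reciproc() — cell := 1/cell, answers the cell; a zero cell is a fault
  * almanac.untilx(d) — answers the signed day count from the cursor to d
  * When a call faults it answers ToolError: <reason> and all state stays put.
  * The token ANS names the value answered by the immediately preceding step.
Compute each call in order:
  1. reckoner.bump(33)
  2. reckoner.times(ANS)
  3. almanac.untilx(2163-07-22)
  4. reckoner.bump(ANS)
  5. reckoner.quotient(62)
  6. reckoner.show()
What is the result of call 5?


I run bump with x→33, — result: 33.
Then times with x→ANS, and observe 1089.
Calling untilx with d→2163-07-22, and see 437.
Now I run bump with x→ANS, and see 1526.
I call quotient with x→62, → 763/31.
Calling show, — result: 763/31.

Answer: 763/31


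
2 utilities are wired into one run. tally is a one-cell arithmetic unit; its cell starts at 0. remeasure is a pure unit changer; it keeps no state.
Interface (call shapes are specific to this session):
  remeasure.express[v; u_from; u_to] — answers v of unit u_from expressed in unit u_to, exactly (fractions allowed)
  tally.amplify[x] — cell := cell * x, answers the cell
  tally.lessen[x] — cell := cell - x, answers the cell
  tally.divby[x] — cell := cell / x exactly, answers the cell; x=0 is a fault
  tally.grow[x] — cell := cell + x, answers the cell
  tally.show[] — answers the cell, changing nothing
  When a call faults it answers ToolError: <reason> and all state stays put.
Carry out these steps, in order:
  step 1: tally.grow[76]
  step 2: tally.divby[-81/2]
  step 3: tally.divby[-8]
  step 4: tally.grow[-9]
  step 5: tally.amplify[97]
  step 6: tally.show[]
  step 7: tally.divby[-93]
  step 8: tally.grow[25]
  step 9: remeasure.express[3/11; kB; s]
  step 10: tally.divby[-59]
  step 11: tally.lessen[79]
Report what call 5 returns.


I use tally.grow on x=76, → 76.
I use tally.divby on x=-81/2, → -152/81.
I use tally.divby on x=-8, and see 19/81.
Calling tally.grow on x=-9, and observe -710/81.
Calling tally.amplify on x=97, and observe -68870/81.
Now I run tally.show(), → -68870/81.
I invoke tally.divby on x=-93, giving 68870/7533.
Using tally.grow on x=25, → 257195/7533.
I run remeasure.express on v=3/11, u_from=kB, u_to=s, yielding ToolError: incompatible units.
Invoking tally.divby on x=-59, and see -257195/444447.
Next I call tally.lessen on x=79, which returns -35368508/444447.

Answer: -68870/81


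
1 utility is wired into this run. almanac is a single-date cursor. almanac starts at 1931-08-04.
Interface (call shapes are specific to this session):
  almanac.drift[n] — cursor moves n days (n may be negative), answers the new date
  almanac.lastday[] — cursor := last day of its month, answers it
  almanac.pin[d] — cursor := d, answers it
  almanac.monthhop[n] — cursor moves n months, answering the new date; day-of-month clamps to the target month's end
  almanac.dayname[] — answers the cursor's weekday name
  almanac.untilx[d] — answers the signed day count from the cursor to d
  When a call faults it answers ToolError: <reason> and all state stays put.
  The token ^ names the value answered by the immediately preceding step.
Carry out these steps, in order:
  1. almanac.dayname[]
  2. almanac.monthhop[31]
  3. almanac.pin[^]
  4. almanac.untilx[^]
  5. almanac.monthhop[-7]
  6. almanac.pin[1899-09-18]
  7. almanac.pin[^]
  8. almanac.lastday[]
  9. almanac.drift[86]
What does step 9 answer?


~$ almanac.dayname
  Tuesday
~$ almanac.monthhop n: 31
  1934-03-04
~$ almanac.pin d: ^
  1934-03-04
~$ almanac.untilx d: ^
  0
~$ almanac.monthhop n: -7
  1933-08-04
~$ almanac.pin d: 1899-09-18
  1899-09-18
~$ almanac.pin d: ^
  1899-09-18
~$ almanac.lastday
  1899-09-30
~$ almanac.drift n: 86
  1899-12-25

Answer: 1899-12-25


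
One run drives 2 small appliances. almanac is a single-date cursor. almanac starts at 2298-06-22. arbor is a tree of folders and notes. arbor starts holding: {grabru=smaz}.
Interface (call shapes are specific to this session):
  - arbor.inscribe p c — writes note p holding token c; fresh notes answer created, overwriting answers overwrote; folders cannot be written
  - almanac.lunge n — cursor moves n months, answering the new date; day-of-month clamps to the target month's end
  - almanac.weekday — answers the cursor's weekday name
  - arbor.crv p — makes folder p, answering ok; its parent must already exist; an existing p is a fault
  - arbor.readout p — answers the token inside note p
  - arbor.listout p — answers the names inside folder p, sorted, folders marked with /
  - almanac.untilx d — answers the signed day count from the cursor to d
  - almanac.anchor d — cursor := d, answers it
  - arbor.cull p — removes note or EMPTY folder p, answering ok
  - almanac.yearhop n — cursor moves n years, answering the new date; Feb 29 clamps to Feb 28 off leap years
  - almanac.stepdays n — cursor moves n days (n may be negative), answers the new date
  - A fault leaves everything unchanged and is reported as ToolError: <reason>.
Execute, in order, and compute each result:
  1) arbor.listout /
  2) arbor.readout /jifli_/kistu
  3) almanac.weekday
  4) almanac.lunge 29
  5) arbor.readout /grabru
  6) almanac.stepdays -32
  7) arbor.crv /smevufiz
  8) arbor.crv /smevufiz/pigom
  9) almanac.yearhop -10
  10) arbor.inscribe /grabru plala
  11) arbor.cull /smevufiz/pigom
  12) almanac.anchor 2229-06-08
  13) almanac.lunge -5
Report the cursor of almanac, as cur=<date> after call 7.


·→ arbor.listout(p: /)
·← [grabru]
·→ arbor.readout(p: /jifli_/kistu)
·← ToolError: not found
·→ almanac.weekday()
·← Wednesday
·→ almanac.lunge(n: 29)
·← 2300-11-22
·→ arbor.readout(p: /grabru)
·← smaz
·→ almanac.stepdays(n: -32)
·← 2300-10-21
·→ arbor.crv(p: /smevufiz)
·← ok
·→ arbor.crv(p: /smevufiz/pigom)
·← ok
·→ almanac.yearhop(n: -10)
·← 2290-10-21
·→ arbor.inscribe(p: /grabru, c: plala)
·← overwrote
·→ arbor.cull(p: /smevufiz/pigom)
·← ok
·→ almanac.anchor(d: 2229-06-08)
·← 2229-06-08
·→ almanac.lunge(n: -5)
·← 2229-01-08

Answer: cur=2300-10-21


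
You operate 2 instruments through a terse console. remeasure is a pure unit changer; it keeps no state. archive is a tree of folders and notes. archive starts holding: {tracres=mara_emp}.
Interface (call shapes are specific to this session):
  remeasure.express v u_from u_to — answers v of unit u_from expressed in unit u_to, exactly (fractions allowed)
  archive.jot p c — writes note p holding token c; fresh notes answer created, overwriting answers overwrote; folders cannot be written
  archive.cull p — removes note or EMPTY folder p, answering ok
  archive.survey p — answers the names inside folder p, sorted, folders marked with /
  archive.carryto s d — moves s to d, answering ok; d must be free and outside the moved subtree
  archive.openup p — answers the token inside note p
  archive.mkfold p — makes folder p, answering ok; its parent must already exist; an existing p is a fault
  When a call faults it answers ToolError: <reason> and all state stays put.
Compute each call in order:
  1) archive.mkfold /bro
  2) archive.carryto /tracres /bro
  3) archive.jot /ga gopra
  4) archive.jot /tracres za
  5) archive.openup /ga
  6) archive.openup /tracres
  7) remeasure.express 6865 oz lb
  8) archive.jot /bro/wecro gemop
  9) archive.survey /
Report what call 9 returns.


Answer: [bro/, ga, tracres]

Derivation:
// 1. archive.mkfold(/bro) => ok
// 2. archive.carryto(/tracres, /bro) => ToolError: exists
// 3. archive.jot(/ga, gopra) => created
// 4. archive.jot(/tracres, za) => overwrote
// 5. archive.openup(/ga) => gopra
// 6. archive.openup(/tracres) => za
// 7. remeasure.express(6865, oz, lb) => 6865/16
// 8. archive.jot(/bro/wecro, gemop) => created
// 9. archive.survey(/) => [bro/, ga, tracres]


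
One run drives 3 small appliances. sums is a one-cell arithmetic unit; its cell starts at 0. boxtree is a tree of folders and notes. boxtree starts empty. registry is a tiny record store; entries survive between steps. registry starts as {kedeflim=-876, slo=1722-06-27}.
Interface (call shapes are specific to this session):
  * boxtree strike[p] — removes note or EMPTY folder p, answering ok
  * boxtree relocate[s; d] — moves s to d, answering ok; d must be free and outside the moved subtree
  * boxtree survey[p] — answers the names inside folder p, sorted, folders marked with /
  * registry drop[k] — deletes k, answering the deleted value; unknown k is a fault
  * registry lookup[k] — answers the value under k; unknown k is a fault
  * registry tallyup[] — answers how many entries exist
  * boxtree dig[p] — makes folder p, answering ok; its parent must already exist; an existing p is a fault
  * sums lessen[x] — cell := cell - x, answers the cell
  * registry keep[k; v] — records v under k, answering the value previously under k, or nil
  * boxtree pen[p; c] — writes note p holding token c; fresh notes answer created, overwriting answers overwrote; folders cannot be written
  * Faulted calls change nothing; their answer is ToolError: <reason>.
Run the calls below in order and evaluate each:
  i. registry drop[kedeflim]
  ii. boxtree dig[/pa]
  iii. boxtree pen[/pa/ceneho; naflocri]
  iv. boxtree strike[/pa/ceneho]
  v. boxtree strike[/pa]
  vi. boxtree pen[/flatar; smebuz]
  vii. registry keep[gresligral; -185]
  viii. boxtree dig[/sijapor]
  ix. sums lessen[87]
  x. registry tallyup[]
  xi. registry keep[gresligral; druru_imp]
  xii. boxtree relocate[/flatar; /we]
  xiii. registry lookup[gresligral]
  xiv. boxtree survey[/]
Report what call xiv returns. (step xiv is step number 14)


-> registry drop(kedeflim)
<- -876
-> boxtree dig(/pa)
<- ok
-> boxtree pen(/pa/ceneho, naflocri)
<- created
-> boxtree strike(/pa/ceneho)
<- ok
-> boxtree strike(/pa)
<- ok
-> boxtree pen(/flatar, smebuz)
<- created
-> registry keep(gresligral, -185)
<- nil
-> boxtree dig(/sijapor)
<- ok
-> sums lessen(87)
<- -87
-> registry tallyup()
<- 2
-> registry keep(gresligral, druru_imp)
<- -185
-> boxtree relocate(/flatar, /we)
<- ok
-> registry lookup(gresligral)
<- druru_imp
-> boxtree survey(/)
<- [sijapor/, we]

Answer: [sijapor/, we]


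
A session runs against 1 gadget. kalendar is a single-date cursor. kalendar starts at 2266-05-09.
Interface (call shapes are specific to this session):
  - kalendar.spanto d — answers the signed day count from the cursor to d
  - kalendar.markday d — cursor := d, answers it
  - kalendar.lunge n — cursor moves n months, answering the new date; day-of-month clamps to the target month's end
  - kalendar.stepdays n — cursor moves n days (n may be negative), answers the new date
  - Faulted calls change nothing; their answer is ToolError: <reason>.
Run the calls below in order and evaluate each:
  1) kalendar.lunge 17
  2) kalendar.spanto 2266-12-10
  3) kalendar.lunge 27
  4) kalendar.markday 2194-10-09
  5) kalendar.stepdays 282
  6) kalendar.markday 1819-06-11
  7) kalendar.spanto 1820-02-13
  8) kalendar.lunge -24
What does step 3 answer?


Answer: 2270-01-09

Derivation:
// kalendar.lunge(n=17) == 2267-10-09
// kalendar.spanto(d=2266-12-10) == -303
// kalendar.lunge(n=27) == 2270-01-09
// kalendar.markday(d=2194-10-09) == 2194-10-09
// kalendar.stepdays(n=282) == 2195-07-18
// kalendar.markday(d=1819-06-11) == 1819-06-11
// kalendar.spanto(d=1820-02-13) == 247
// kalendar.lunge(n=-24) == 1817-06-11


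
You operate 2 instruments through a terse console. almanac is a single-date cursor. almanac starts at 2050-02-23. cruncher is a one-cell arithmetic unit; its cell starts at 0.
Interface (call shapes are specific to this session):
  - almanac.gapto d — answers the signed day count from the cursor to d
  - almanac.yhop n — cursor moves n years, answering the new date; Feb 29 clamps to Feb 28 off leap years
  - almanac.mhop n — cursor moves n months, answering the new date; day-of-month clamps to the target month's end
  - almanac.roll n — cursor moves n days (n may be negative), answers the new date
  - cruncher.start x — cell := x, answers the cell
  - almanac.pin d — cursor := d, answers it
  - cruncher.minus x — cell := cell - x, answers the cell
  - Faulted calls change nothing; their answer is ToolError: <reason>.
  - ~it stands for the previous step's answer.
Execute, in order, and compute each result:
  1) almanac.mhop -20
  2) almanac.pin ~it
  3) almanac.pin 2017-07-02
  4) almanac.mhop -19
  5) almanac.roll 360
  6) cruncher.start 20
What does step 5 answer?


>> mhop(n=-20)
<< 2048-06-23
>> pin(d=~it)
<< 2048-06-23
>> pin(d=2017-07-02)
<< 2017-07-02
>> mhop(n=-19)
<< 2015-12-02
>> roll(n=360)
<< 2016-11-26
>> start(x=20)
<< 20

Answer: 2016-11-26


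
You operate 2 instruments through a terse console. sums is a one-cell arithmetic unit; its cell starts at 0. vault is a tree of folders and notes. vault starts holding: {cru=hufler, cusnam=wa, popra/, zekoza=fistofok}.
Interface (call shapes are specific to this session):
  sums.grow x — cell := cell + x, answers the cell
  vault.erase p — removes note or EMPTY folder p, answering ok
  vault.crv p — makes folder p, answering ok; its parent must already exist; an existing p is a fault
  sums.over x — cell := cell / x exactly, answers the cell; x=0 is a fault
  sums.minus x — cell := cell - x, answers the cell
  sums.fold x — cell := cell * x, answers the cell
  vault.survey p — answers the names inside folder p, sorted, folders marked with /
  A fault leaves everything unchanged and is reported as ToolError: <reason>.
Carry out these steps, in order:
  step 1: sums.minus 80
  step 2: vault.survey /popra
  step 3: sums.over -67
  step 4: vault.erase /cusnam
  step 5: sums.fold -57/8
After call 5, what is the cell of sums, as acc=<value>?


·→ sums.minus(x=80)
·← -80
·→ vault.survey(p=/popra)
·← []
·→ sums.over(x=-67)
·← 80/67
·→ vault.erase(p=/cusnam)
·← ok
·→ sums.fold(x=-57/8)
·← -570/67

Answer: acc=-570/67


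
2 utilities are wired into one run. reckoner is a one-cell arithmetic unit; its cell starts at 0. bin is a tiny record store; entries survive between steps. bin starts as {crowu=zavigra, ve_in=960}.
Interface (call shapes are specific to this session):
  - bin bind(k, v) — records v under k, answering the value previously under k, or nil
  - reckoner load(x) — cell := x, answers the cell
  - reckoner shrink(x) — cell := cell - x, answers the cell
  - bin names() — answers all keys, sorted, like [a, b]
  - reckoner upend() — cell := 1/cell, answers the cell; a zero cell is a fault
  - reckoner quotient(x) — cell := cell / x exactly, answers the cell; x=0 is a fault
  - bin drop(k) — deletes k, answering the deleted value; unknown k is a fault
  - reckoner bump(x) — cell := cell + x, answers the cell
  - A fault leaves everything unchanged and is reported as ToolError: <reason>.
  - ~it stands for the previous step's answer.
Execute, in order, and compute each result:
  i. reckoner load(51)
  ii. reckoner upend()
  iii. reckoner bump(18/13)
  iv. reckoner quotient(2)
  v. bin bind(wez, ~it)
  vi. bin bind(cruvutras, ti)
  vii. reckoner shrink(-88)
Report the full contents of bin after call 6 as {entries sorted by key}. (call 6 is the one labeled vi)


>> reckoner load(x=51)
<< 51
>> reckoner upend()
<< 1/51
>> reckoner bump(x=18/13)
<< 931/663
>> reckoner quotient(x=2)
<< 931/1326
>> bin bind(k=wez, v=~it)
<< nil
>> bin bind(k=cruvutras, v=ti)
<< nil
>> reckoner shrink(x=-88)
<< 117619/1326

Answer: {crowu=zavigra, cruvutras=ti, ve_in=960, wez=931/1326}


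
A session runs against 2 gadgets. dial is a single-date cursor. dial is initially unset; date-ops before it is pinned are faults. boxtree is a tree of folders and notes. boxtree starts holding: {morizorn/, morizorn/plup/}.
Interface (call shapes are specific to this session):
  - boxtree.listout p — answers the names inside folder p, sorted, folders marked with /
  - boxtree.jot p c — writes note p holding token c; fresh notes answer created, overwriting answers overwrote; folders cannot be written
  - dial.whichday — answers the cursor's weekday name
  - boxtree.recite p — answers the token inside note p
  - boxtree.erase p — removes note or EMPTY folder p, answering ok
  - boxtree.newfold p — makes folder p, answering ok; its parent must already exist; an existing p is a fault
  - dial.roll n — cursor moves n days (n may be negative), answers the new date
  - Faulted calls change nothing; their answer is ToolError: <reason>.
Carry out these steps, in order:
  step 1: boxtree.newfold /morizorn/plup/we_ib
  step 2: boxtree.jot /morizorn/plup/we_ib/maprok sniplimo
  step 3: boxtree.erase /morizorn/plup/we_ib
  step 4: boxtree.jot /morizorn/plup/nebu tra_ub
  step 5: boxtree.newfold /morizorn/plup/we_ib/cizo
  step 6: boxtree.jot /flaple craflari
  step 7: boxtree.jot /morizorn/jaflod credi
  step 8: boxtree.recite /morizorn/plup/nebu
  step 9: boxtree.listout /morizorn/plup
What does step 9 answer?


Answer: [nebu, we_ib/]

Derivation:
$ boxtree.newfold p=/morizorn/plup/we_ib
= ok
$ boxtree.jot p=/morizorn/plup/we_ib/maprok c=sniplimo
= created
$ boxtree.erase p=/morizorn/plup/we_ib
= ToolError: not empty
$ boxtree.jot p=/morizorn/plup/nebu c=tra_ub
= created
$ boxtree.newfold p=/morizorn/plup/we_ib/cizo
= ok
$ boxtree.jot p=/flaple c=craflari
= created
$ boxtree.jot p=/morizorn/jaflod c=credi
= created
$ boxtree.recite p=/morizorn/plup/nebu
= tra_ub
$ boxtree.listout p=/morizorn/plup
= [nebu, we_ib/]


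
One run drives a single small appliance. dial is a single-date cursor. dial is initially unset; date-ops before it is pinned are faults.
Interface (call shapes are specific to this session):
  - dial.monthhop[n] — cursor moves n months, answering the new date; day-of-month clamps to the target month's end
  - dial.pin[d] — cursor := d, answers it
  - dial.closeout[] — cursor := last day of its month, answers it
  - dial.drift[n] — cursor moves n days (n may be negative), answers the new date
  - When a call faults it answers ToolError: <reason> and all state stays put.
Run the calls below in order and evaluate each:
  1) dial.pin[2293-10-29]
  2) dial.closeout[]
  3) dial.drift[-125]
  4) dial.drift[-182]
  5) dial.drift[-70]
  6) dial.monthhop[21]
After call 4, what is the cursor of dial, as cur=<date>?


;; dial.pin(d=2293-10-29) -> 2293-10-29
;; dial.closeout() -> 2293-10-31
;; dial.drift(n=-125) -> 2293-06-28
;; dial.drift(n=-182) -> 2292-12-28
;; dial.drift(n=-70) -> 2292-10-19
;; dial.monthhop(n=21) -> 2294-07-19

Answer: cur=2292-12-28


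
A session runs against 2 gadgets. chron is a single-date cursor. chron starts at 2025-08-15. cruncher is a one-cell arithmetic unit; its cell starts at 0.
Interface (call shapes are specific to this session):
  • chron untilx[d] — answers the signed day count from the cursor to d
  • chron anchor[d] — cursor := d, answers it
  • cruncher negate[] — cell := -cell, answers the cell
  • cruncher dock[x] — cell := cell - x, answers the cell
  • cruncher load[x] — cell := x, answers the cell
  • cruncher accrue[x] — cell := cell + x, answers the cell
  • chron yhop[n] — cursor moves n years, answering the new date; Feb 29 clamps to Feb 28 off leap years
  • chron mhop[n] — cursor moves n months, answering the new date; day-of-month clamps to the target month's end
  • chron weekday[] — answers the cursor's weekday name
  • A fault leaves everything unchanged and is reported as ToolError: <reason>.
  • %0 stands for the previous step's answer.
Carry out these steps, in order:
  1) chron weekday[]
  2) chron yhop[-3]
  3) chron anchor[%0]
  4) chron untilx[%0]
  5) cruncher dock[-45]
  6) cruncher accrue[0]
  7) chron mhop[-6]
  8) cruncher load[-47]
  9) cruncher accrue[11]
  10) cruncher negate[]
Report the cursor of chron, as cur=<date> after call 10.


Answer: cur=2022-02-15

Derivation:
I run chron weekday, and observe Friday.
Invoking chron yhop using n: -3, — result: 2022-08-15.
I call chron anchor using d: %0, and see 2022-08-15.
Then chron untilx using d: %0, yielding 0.
Now I run cruncher dock using x: -45, → 45.
Calling cruncher accrue using x: 0, — result: 45.
I run chron mhop using n: -6, yielding 2022-02-15.
I try cruncher load using x: -47, which returns -47.
I run cruncher accrue using x: 11, and get -36.
Invoking cruncher negate, giving 36.


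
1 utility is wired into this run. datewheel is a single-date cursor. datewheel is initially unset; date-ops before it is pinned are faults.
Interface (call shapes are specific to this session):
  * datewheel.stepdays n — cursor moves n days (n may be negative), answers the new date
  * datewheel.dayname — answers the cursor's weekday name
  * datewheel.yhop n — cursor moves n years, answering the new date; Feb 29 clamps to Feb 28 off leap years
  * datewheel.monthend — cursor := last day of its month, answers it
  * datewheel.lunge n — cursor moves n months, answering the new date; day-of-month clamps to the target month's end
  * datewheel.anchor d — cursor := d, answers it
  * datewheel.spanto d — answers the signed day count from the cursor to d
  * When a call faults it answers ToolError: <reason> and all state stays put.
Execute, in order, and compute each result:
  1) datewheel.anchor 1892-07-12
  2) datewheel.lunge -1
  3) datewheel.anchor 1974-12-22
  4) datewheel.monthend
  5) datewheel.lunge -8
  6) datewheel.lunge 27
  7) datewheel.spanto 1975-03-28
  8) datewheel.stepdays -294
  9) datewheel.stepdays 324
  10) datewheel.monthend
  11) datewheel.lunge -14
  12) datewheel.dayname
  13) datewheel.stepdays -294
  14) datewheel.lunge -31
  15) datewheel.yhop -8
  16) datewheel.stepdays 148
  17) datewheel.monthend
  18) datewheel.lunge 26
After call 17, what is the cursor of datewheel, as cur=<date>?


Answer: cur=1964-07-31

Derivation:
>> datewheel.anchor(d→1892-07-12)
<< 1892-07-12
>> datewheel.lunge(n→-1)
<< 1892-06-12
>> datewheel.anchor(d→1974-12-22)
<< 1974-12-22
>> datewheel.monthend()
<< 1974-12-31
>> datewheel.lunge(n→-8)
<< 1974-04-30
>> datewheel.lunge(n→27)
<< 1976-07-30
>> datewheel.spanto(d→1975-03-28)
<< -490
>> datewheel.stepdays(n→-294)
<< 1975-10-10
>> datewheel.stepdays(n→324)
<< 1976-08-29
>> datewheel.monthend()
<< 1976-08-31
>> datewheel.lunge(n→-14)
<< 1975-06-30
>> datewheel.dayname()
<< Monday
>> datewheel.stepdays(n→-294)
<< 1974-09-09
>> datewheel.lunge(n→-31)
<< 1972-02-09
>> datewheel.yhop(n→-8)
<< 1964-02-09
>> datewheel.stepdays(n→148)
<< 1964-07-06
>> datewheel.monthend()
<< 1964-07-31
>> datewheel.lunge(n→26)
<< 1966-09-30


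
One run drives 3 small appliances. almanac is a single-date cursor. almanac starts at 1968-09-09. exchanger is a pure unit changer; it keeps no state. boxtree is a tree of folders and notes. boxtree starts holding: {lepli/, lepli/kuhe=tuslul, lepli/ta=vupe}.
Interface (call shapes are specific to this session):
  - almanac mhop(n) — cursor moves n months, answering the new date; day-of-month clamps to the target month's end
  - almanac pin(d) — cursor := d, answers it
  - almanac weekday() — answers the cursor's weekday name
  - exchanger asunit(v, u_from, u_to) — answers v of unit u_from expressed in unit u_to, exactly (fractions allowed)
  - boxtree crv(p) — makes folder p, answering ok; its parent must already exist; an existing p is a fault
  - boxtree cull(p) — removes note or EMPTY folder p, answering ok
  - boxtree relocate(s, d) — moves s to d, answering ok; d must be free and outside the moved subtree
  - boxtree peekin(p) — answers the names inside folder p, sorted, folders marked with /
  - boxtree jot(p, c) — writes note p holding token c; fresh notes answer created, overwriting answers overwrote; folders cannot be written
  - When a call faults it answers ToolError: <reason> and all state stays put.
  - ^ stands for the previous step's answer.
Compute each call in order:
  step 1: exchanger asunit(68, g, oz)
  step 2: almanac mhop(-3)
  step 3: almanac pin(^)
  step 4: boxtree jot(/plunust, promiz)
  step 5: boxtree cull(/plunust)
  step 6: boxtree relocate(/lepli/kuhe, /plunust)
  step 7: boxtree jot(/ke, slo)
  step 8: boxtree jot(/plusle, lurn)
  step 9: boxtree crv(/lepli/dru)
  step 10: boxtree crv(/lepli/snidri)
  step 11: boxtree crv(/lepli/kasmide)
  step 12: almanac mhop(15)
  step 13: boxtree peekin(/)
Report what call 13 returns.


Answer: [ke, lepli/, plunust, plusle]

Derivation:
Step: exchanger asunit[v→68; u_from→g; u_to→oz]
Result: 108800000/45359237
Step: almanac mhop[n→-3]
Result: 1968-06-09
Step: almanac pin[d→^]
Result: 1968-06-09
Step: boxtree jot[p→/plunust; c→promiz]
Result: created
Step: boxtree cull[p→/plunust]
Result: ok
Step: boxtree relocate[s→/lepli/kuhe; d→/plunust]
Result: ok
Step: boxtree jot[p→/ke; c→slo]
Result: created
Step: boxtree jot[p→/plusle; c→lurn]
Result: created
Step: boxtree crv[p→/lepli/dru]
Result: ok
Step: boxtree crv[p→/lepli/snidri]
Result: ok
Step: boxtree crv[p→/lepli/kasmide]
Result: ok
Step: almanac mhop[n→15]
Result: 1969-09-09
Step: boxtree peekin[p→/]
Result: [ke, lepli/, plunust, plusle]


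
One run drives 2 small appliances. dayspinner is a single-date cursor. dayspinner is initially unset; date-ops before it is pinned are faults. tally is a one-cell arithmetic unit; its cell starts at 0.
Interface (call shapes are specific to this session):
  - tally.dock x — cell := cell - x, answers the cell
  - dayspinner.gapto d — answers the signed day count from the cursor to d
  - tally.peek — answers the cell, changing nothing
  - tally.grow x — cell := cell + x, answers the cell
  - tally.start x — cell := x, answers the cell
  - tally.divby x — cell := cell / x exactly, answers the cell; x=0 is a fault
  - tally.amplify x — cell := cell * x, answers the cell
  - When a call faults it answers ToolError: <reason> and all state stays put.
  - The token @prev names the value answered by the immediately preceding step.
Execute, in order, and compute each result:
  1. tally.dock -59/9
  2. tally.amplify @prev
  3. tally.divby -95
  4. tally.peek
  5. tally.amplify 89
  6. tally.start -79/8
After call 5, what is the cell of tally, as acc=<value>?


I call dock on x=-59/9, giving 59/9.
I run amplify on x=@prev, yielding 3481/81.
Invoking divby on x=-95, and observe -3481/7695.
I run peek(), → -3481/7695.
Calling amplify on x=89: -309809/7695.
I use start on x=-79/8, and get -79/8.

Answer: acc=-309809/7695


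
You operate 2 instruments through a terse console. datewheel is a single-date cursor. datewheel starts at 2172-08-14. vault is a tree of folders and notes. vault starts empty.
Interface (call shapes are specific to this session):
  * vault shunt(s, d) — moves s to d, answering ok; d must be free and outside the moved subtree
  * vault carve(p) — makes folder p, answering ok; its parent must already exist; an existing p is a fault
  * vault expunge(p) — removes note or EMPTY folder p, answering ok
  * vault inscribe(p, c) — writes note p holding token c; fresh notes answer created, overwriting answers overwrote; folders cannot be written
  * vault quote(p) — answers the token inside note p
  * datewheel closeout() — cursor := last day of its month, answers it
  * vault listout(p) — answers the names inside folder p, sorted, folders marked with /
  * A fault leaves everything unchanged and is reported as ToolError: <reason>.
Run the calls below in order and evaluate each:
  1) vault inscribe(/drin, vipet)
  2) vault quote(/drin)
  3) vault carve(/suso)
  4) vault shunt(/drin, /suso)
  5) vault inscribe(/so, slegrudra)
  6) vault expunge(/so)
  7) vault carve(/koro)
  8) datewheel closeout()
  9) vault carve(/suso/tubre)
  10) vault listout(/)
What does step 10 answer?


~$ vault inscribe p: /drin c: vipet
[out] created
~$ vault quote p: /drin
[out] vipet
~$ vault carve p: /suso
[out] ok
~$ vault shunt s: /drin d: /suso
[out] ToolError: exists
~$ vault inscribe p: /so c: slegrudra
[out] created
~$ vault expunge p: /so
[out] ok
~$ vault carve p: /koro
[out] ok
~$ datewheel closeout
[out] 2172-08-31
~$ vault carve p: /suso/tubre
[out] ok
~$ vault listout p: /
[out] [drin, koro/, suso/]

Answer: [drin, koro/, suso/]


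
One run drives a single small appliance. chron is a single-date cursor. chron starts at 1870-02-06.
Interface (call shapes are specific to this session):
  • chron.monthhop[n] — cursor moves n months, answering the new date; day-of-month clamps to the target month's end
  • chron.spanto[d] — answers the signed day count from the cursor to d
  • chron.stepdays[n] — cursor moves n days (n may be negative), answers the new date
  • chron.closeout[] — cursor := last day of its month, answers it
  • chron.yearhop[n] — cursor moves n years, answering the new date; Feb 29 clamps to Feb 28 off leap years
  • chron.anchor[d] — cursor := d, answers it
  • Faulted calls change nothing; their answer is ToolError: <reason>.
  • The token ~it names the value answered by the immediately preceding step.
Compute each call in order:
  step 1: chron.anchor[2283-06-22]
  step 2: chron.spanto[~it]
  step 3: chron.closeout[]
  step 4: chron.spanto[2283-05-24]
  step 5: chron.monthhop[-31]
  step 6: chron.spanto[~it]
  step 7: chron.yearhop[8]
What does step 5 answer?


# 1. anchor(d→2283-06-22) : 2283-06-22
# 2. spanto(d→~it) : 0
# 3. closeout() : 2283-06-30
# 4. spanto(d→2283-05-24) : -37
# 5. monthhop(n→-31) : 2280-11-30
# 6. spanto(d→~it) : 0
# 7. yearhop(n→8) : 2288-11-30

Answer: 2280-11-30


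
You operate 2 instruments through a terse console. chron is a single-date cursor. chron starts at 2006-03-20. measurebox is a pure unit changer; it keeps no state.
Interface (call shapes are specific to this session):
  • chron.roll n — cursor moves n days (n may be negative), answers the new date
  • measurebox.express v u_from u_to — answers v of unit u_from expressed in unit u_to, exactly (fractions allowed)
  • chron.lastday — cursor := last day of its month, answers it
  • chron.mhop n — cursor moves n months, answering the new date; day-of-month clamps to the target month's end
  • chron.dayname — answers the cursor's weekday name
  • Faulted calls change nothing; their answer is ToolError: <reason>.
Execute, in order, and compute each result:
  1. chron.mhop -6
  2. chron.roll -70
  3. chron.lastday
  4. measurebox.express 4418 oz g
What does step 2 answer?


;; chron.mhop(n=-6) -> 2005-09-20
;; chron.roll(n=-70) -> 2005-07-12
;; chron.lastday() -> 2005-07-31
;; measurebox.express(v=4418, u_from=oz, u_to=g) -> 100198554533/800000

Answer: 2005-07-12


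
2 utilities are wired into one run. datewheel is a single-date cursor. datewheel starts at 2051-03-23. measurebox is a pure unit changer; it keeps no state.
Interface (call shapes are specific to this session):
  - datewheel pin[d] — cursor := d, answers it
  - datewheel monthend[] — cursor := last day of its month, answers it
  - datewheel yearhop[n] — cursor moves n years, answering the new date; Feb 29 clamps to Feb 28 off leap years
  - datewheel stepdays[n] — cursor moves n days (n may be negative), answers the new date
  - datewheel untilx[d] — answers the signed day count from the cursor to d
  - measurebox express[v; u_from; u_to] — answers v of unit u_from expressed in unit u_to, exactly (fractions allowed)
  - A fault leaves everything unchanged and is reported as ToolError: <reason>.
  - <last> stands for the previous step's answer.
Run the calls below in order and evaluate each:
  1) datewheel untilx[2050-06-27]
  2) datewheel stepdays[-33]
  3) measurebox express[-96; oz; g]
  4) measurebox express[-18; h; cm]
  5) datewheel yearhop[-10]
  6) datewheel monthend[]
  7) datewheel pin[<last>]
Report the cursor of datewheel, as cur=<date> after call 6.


Answer: cur=2041-02-28

Derivation:
I run datewheel untilx with d='2050-06-27', yielding -269.
Using datewheel stepdays with n='-33', and get 2051-02-18.
Next I call measurebox express with v='-96', u_from='oz', u_to='g', → -136077711/50000.
I call measurebox express with v='-18', u_from='h', u_to='cm', giving ToolError: incompatible units.
Next I call datewheel yearhop with n='-10', giving 2041-02-18.
I run datewheel monthend, yielding 2041-02-28.
Using datewheel pin with d='<last>', yielding 2041-02-28.


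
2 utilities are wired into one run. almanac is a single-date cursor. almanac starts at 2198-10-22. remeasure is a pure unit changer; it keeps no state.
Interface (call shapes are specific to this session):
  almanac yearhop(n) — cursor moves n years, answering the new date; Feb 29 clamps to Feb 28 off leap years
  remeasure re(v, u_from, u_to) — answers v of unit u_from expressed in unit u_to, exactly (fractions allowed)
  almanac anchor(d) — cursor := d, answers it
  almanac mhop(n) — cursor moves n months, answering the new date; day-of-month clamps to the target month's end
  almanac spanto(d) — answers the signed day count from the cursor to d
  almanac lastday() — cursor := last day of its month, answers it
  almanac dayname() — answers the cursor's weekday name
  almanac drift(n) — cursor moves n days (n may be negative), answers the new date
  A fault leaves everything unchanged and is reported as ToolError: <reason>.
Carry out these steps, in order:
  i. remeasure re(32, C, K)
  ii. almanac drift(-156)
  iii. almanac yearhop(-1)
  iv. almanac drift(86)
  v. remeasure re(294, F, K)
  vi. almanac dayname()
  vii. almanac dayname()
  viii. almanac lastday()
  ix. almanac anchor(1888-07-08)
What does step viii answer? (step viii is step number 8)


Now I run remeasure re on v=32, u_from=C, u_to=K, and observe 6103/20.
Calling almanac drift on n=-156, → 2198-05-19.
I use almanac yearhop on n=-1, → 2197-05-19.
Now I run almanac drift on n=86, and see 2197-08-13.
I call remeasure re on v=294, u_from=F, u_to=K, and get 75367/180.
I run almanac dayname(), — result: Sunday.
Now I run almanac dayname, which returns Sunday.
Calling almanac lastday(), and observe 2197-08-31.
I invoke almanac anchor on d=1888-07-08, → 1888-07-08.

Answer: 2197-08-31


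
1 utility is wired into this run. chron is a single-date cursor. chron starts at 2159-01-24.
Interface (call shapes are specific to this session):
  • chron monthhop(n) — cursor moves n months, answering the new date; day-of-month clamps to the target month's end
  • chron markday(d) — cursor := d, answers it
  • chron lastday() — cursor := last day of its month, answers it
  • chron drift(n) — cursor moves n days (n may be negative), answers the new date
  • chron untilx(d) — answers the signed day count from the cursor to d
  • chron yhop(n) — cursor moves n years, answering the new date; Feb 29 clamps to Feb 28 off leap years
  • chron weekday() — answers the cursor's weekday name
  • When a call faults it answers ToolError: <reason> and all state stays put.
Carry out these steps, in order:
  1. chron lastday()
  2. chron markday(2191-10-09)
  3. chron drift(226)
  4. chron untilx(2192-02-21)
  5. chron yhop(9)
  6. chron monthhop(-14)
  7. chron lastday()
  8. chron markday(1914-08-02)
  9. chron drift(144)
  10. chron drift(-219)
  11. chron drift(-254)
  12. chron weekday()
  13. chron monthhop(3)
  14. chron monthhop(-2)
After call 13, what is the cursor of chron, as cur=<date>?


Answer: cur=1913-12-07

Derivation:
> chron lastday
:: 2159-01-31
> chron markday d: 2191-10-09
:: 2191-10-09
> chron drift n: 226
:: 2192-05-22
> chron untilx d: 2192-02-21
:: -91
> chron yhop n: 9
:: 2201-05-22
> chron monthhop n: -14
:: 2200-03-22
> chron lastday
:: 2200-03-31
> chron markday d: 1914-08-02
:: 1914-08-02
> chron drift n: 144
:: 1914-12-24
> chron drift n: -219
:: 1914-05-19
> chron drift n: -254
:: 1913-09-07
> chron weekday
:: Sunday
> chron monthhop n: 3
:: 1913-12-07
> chron monthhop n: -2
:: 1913-10-07


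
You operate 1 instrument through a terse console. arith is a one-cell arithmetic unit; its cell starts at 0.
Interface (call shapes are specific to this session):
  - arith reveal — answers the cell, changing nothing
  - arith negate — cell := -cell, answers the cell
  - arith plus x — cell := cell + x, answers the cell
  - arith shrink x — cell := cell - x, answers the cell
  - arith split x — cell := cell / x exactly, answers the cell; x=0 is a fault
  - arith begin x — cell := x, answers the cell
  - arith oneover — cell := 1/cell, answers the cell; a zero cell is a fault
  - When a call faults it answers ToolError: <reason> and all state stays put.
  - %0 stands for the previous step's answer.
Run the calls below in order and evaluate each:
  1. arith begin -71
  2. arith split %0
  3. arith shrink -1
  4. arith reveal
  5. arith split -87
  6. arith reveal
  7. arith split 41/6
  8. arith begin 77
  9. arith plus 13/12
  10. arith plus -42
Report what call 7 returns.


I run arith begin(x='-71'), giving -71.
Calling arith split(x='%0'), and get 1.
I invoke arith shrink(x='-1'), giving 2.
I invoke arith reveal(), → 2.
I call arith split(x='-87'): -2/87.
Next I call arith reveal: -2/87.
Now I run arith split(x='41/6'): -4/1189.
Then arith begin(x='77'), and get 77.
Calling arith plus(x='13/12'), — result: 937/12.
Now I run arith plus(x='-42'), giving 433/12.

Answer: -4/1189


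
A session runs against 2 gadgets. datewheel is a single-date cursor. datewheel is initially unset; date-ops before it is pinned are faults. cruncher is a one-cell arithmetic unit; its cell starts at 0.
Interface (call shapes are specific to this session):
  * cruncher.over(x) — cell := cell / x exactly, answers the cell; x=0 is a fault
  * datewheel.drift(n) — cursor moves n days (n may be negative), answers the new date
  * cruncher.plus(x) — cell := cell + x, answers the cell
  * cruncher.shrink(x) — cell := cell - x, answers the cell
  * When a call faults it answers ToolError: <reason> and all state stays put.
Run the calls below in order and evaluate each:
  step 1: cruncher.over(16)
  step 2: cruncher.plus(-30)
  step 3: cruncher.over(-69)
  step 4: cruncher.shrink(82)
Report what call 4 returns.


·→ cruncher.over(x=16)
·← 0
·→ cruncher.plus(x=-30)
·← -30
·→ cruncher.over(x=-69)
·← 10/23
·→ cruncher.shrink(x=82)
·← -1876/23

Answer: -1876/23
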